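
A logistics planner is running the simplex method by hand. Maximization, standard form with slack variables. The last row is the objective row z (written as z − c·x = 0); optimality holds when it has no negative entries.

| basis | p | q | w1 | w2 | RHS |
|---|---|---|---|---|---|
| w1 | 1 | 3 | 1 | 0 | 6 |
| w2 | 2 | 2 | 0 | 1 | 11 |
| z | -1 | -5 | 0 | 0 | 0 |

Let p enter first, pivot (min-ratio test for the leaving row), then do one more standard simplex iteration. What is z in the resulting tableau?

Ratio test on column p — row 1: 6/1 = 6; row 2: 11/2 = 11/2. Minimum is 11/2 at row 2 (w2 leaves); pivot element 2.
Pivot on row 2; the z-row RHS becomes 0 − (-1)·(11/2) = 11/2.
Next entering variable (most negative z-row entry -4): q.
Ratio test on column q — row 1: (1/2)/2 = 1/4; row 2: (11/2)/1 = 11/2. Minimum is 1/4 at row 1 (w1 leaves); pivot element 2.
After the second pivot the z-row RHS is 11/2 − (-4)·(1/4) = 13/2.

13/2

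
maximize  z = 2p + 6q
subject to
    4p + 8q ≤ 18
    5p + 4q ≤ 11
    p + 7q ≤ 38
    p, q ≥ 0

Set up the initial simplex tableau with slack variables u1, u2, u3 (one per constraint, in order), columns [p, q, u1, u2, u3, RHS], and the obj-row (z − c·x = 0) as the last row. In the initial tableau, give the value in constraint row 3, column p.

1

Constraint 3 has coefficient 1 on p.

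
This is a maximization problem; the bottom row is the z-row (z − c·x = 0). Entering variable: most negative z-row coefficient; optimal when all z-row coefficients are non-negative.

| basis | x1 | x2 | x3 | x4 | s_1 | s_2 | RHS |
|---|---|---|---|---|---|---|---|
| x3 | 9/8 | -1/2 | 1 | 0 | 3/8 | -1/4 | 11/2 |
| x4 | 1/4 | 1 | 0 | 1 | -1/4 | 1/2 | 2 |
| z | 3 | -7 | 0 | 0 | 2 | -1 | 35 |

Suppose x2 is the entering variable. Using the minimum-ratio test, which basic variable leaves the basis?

Column x2 entries and ratios — x3: -1/2 ≤ 0, skip; x4: 2/1 = 2.
Smallest ratio is 2 in the row of x4, so x4 leaves.

x4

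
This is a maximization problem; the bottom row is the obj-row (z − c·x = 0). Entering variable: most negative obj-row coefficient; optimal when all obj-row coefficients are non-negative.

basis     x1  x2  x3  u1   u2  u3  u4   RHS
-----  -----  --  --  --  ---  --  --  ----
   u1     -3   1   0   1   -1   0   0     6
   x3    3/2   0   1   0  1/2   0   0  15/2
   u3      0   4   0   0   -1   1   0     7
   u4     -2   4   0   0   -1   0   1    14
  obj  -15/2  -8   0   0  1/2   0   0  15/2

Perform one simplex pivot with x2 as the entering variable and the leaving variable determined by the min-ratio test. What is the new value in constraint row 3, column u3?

1/4

Ratio test on column x2 — row 1: 6/1 = 6; row 2: entry 0 ≤ 0; row 3: 7/4 = 7/4; row 4: 14/4 = 7/2. Minimum is 7/4 at row 3 (u3 leaves); pivot element 4.
Divide row 3 by 4; eliminate column x2 from the other rows.
In the new row 3, the u3 entry is the old entry divided by the pivot: 1/4 = 1/4.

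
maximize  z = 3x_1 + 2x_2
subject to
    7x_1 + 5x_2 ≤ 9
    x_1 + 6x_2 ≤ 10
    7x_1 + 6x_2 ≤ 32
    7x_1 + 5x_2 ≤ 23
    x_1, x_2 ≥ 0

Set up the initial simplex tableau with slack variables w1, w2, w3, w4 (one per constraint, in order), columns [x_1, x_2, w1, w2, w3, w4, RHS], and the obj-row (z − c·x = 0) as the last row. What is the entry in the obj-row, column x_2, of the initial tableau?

The obj-row carries the negated objective coefficients: the x_2 entry is -2.

-2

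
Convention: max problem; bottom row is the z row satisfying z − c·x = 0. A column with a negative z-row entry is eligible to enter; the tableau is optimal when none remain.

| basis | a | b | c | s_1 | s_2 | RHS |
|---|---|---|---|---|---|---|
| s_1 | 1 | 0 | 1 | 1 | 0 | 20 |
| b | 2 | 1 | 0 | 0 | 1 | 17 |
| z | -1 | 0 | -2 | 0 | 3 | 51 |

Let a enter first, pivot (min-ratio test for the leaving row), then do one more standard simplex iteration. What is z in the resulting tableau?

165/2

Ratio test on column a — row 1: 20/1 = 20; row 2: 17/2 = 17/2. Minimum is 17/2 at row 2 (b leaves); pivot element 2.
Pivot on row 2; the z-row RHS becomes 51 − (-1)·(17/2) = 119/2.
Next entering variable (most negative z-row entry -2): c.
Ratio test on column c — row 1: (23/2)/1 = 23/2; row 2: entry 0 ≤ 0. Minimum is 23/2 at row 1 (s_1 leaves); pivot element 1.
After the second pivot the z-row RHS is 119/2 − (-2)·(23/2) = 165/2.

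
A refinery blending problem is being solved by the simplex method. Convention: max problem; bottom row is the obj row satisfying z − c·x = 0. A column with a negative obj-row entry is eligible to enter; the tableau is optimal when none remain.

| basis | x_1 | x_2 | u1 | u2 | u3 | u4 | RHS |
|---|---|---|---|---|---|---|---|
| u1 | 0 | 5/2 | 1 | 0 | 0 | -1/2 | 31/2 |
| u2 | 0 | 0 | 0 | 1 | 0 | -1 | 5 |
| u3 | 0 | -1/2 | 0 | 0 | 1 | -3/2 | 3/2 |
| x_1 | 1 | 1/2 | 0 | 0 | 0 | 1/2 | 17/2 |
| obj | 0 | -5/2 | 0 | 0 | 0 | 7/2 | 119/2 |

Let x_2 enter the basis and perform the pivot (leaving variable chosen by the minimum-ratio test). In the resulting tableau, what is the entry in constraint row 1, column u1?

Ratio test on column x_2 — row 1: (31/2)/(5/2) = 31/5; row 2: entry 0 ≤ 0; row 3: entry -1/2 ≤ 0; row 4: (17/2)/(1/2) = 17. Minimum is 31/5 at row 1 (u1 leaves); pivot element 5/2.
Divide row 1 by 5/2; eliminate column x_2 from the other rows.
In the new row 1, the u1 entry is the old entry divided by the pivot: 1/(5/2) = 2/5.

2/5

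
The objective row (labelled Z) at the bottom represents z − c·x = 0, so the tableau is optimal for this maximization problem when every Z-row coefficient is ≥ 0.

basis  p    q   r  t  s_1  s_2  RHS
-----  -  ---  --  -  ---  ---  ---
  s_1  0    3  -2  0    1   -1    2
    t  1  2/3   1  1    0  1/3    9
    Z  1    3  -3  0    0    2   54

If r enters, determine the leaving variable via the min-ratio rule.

Column r entries and ratios — s_1: -2 ≤ 0, skip; t: 9/1 = 9.
Smallest ratio is 9 in the row of t, so t leaves.

t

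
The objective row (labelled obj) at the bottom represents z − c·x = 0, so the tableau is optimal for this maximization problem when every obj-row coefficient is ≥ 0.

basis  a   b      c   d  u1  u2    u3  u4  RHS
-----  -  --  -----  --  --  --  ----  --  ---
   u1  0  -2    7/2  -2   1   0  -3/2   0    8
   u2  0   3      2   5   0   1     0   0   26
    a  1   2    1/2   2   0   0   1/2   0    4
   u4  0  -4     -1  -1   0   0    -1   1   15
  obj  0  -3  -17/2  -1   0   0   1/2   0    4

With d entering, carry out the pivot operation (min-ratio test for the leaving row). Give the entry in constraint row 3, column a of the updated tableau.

1/2

Ratio test on column d — row 1: entry -2 ≤ 0; row 2: 26/5 = 26/5; row 3: 4/2 = 2; row 4: entry -1 ≤ 0. Minimum is 2 at row 3 (a leaves); pivot element 2.
Divide row 3 by 2; eliminate column d from the other rows.
In the new row 3, the a entry is the old entry divided by the pivot: 1/2 = 1/2.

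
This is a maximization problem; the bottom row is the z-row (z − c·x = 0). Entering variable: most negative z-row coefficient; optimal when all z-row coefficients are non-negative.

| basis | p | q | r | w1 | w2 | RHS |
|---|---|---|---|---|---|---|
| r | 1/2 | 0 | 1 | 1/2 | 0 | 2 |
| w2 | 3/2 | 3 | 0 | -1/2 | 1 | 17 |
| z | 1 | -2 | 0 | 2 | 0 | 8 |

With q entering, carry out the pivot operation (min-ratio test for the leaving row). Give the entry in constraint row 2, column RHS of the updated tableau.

17/3

Ratio test on column q — row 1: entry 0 ≤ 0; row 2: 17/3 = 17/3. Minimum is 17/3 at row 2 (w2 leaves); pivot element 3.
Divide row 2 by 3; eliminate column q from the other rows.
In the new row 2, the RHS entry is the old entry divided by the pivot: 17/3 = 17/3.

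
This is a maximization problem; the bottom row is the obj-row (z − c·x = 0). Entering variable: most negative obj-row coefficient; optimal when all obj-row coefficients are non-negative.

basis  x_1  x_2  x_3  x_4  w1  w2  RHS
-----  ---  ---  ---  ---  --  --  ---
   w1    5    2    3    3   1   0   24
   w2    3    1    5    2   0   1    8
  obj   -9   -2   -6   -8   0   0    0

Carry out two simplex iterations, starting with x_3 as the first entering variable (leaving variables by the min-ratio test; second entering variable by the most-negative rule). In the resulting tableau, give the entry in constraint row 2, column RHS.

Ratio test on column x_3 — row 1: 24/3 = 8; row 2: 8/5 = 8/5. Minimum is 8/5 at row 2 (w2 leaves); pivot element 5.
Divide row 2 by 5; eliminate column x_3 from the other rows.
Second iteration: most negative obj-row entry is -28/5 in column x_4, so x_4 enters.
Ratio test on column x_4 — row 1: (96/5)/(9/5) = 32/3; row 2: (8/5)/(2/5) = 4. Minimum is 4 at row 2 (x_3 leaves); pivot element 2/5.
Divide row 2 by 2/5; eliminate column x_4 from the other rows.
After both pivots, the entry at constraint row 2, column RHS is 4.

4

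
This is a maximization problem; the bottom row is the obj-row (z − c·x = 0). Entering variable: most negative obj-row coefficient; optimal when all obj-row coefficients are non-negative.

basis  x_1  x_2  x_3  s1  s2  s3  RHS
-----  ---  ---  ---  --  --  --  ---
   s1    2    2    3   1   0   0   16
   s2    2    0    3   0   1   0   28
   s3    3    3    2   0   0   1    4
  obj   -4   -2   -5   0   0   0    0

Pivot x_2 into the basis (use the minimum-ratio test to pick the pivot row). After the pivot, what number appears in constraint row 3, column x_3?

Ratio test on column x_2 — row 1: 16/2 = 8; row 2: entry 0 ≤ 0; row 3: 4/3 = 4/3. Minimum is 4/3 at row 3 (s3 leaves); pivot element 3.
Divide row 3 by 3; eliminate column x_2 from the other rows.
In the new row 3, the x_3 entry is the old entry divided by the pivot: 2/3 = 2/3.

2/3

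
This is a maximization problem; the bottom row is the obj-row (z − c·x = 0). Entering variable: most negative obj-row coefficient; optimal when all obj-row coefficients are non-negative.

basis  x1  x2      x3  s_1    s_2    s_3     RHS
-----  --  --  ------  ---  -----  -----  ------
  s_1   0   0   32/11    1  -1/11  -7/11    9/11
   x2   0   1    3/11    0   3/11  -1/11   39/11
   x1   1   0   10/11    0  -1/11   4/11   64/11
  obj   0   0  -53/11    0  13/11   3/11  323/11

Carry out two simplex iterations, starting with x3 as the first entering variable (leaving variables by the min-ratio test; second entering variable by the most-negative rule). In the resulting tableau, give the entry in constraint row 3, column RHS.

Ratio test on column x3 — row 1: (9/11)/(32/11) = 9/32; row 2: (39/11)/(3/11) = 13; row 3: (64/11)/(10/11) = 32/5. Minimum is 9/32 at row 1 (s_1 leaves); pivot element 32/11.
Divide row 1 by 32/11; eliminate column x3 from the other rows.
Second iteration: most negative obj-row entry is -25/32 in column s_3, so s_3 enters.
Ratio test on column s_3 — row 1: entry -7/32 ≤ 0; row 2: entry -1/32 ≤ 0; row 3: (89/16)/(9/16) = 89/9. Minimum is 89/9 at row 3 (x1 leaves); pivot element 9/16.
Divide row 3 by 9/16; eliminate column s_3 from the other rows.
After both pivots, the entry at constraint row 3, column RHS is 89/9.

89/9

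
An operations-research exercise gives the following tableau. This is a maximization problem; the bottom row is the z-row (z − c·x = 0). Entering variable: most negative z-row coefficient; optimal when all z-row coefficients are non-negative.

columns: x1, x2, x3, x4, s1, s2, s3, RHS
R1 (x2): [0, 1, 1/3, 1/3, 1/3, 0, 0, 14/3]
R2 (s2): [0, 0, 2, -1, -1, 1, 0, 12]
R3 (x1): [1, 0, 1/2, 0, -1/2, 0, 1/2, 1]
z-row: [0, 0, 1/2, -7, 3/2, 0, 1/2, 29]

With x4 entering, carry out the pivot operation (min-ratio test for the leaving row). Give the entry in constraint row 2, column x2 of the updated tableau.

3

Ratio test on column x4 — row 1: (14/3)/(1/3) = 14; row 2: entry -1 ≤ 0; row 3: entry 0 ≤ 0. Minimum is 14 at row 1 (x2 leaves); pivot element 1/3.
Divide row 1 by 1/3; eliminate column x4 from the other rows.
Row 2 update in column x2: 0 − (-1)·3 = 3.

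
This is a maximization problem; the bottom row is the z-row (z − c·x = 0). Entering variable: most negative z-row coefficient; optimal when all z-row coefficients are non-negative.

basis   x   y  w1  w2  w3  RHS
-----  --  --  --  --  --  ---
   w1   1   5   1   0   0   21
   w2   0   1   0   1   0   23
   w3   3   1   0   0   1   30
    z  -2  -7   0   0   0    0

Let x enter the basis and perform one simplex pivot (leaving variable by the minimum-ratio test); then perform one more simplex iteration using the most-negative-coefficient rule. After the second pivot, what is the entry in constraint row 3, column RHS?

129/14

Ratio test on column x — row 1: 21/1 = 21; row 2: entry 0 ≤ 0; row 3: 30/3 = 10. Minimum is 10 at row 3 (w3 leaves); pivot element 3.
Divide row 3 by 3; eliminate column x from the other rows.
Second iteration: most negative z-row entry is -19/3 in column y, so y enters.
Ratio test on column y — row 1: 11/(14/3) = 33/14; row 2: 23/1 = 23; row 3: 10/(1/3) = 30. Minimum is 33/14 at row 1 (w1 leaves); pivot element 14/3.
Divide row 1 by 14/3; eliminate column y from the other rows.
After both pivots, the entry at constraint row 3, column RHS is 129/14.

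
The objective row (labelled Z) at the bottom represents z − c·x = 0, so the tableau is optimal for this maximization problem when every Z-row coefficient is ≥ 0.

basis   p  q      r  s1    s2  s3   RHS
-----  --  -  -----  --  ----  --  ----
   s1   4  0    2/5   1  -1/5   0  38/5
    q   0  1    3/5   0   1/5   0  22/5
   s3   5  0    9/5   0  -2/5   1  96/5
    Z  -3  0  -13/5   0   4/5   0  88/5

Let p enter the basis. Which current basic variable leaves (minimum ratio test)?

s1

Column p entries and ratios — s1: (38/5)/4 = 19/10; q: 0 ≤ 0, skip; s3: (96/5)/5 = 96/25.
Smallest ratio is 19/10 in the row of s1, so s1 leaves.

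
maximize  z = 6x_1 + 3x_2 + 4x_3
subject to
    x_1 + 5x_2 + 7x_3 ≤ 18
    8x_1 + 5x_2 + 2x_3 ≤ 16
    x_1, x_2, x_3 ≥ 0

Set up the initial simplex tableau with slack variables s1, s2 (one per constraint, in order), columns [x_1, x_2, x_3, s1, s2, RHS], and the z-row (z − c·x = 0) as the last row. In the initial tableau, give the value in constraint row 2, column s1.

Slack s1 belongs to constraint 1; its column is the unit vector e_1, so the entry in row 2 is 0.

0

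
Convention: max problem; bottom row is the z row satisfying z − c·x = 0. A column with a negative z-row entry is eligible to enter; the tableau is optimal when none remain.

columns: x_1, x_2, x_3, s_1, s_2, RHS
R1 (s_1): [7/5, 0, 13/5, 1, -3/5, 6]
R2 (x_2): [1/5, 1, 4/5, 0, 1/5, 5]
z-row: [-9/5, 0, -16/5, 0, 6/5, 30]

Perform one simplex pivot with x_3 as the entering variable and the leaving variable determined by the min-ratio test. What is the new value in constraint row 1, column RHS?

Ratio test on column x_3 — row 1: 6/(13/5) = 30/13; row 2: 5/(4/5) = 25/4. Minimum is 30/13 at row 1 (s_1 leaves); pivot element 13/5.
Divide row 1 by 13/5; eliminate column x_3 from the other rows.
In the new row 1, the RHS entry is the old entry divided by the pivot: 6/(13/5) = 30/13.

30/13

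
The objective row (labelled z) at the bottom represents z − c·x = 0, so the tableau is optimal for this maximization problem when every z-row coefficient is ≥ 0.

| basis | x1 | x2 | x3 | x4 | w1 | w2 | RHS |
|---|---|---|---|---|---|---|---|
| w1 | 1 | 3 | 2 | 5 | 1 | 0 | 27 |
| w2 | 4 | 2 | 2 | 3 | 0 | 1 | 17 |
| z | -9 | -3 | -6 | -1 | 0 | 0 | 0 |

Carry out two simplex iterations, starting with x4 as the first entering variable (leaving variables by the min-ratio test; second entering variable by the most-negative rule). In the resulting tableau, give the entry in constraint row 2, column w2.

5/17

Ratio test on column x4 — row 1: 27/5 = 27/5; row 2: 17/3 = 17/3. Minimum is 27/5 at row 1 (w1 leaves); pivot element 5.
Divide row 1 by 5; eliminate column x4 from the other rows.
Second iteration: most negative z-row entry is -44/5 in column x1, so x1 enters.
Ratio test on column x1 — row 1: (27/5)/(1/5) = 27; row 2: (4/5)/(17/5) = 4/17. Minimum is 4/17 at row 2 (w2 leaves); pivot element 17/5.
Divide row 2 by 17/5; eliminate column x1 from the other rows.
After both pivots, the entry at constraint row 2, column w2 is 5/17.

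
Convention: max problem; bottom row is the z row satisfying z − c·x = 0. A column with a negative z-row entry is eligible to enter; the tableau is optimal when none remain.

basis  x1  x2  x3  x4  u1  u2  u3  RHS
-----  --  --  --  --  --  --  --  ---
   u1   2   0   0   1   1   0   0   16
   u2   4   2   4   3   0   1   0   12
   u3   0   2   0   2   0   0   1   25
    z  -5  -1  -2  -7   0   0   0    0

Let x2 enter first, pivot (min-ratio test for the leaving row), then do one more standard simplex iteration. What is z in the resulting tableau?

Ratio test on column x2 — row 1: entry 0 ≤ 0; row 2: 12/2 = 6; row 3: 25/2 = 25/2. Minimum is 6 at row 2 (u2 leaves); pivot element 2.
Pivot on row 2; the z-row RHS becomes 0 − (-1)·6 = 6.
Next entering variable (most negative z-row entry -11/2): x4.
Ratio test on column x4 — row 1: 16/1 = 16; row 2: 6/(3/2) = 4; row 3: entry -1 ≤ 0. Minimum is 4 at row 2 (x2 leaves); pivot element 3/2.
After the second pivot the z-row RHS is 6 − (-11/2)·4 = 28.

28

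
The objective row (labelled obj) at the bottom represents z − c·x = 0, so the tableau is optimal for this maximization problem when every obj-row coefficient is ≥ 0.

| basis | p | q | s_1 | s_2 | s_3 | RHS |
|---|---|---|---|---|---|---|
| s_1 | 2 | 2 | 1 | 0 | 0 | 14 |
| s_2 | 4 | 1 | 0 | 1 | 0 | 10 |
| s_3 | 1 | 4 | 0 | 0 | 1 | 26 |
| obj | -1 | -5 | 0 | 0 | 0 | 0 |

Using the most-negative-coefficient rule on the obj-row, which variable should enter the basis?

Negative obj-row entries: p: -1, q: -5.
The most negative is -5 in column q, so q enters.

q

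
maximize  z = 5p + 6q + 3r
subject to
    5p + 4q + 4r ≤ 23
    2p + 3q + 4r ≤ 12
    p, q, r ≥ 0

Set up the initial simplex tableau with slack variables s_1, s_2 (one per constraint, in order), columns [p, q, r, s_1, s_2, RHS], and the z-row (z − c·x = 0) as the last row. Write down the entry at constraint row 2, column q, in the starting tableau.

3

Constraint 2 has coefficient 3 on q.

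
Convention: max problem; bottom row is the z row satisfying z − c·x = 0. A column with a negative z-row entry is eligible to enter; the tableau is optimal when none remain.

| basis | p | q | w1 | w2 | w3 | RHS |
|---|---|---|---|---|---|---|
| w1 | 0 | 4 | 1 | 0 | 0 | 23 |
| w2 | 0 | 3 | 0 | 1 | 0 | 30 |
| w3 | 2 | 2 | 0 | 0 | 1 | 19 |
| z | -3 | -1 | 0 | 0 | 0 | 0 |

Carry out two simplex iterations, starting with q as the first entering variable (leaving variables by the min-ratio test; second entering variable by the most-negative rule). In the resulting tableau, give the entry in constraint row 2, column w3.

0

Ratio test on column q — row 1: 23/4 = 23/4; row 2: 30/3 = 10; row 3: 19/2 = 19/2. Minimum is 23/4 at row 1 (w1 leaves); pivot element 4.
Divide row 1 by 4; eliminate column q from the other rows.
Second iteration: most negative z-row entry is -3 in column p, so p enters.
Ratio test on column p — row 1: entry 0 ≤ 0; row 2: entry 0 ≤ 0; row 3: (15/2)/2 = 15/4. Minimum is 15/4 at row 3 (w3 leaves); pivot element 2.
Divide row 3 by 2; eliminate column p from the other rows.
After both pivots, the entry at constraint row 2, column w3 is 0.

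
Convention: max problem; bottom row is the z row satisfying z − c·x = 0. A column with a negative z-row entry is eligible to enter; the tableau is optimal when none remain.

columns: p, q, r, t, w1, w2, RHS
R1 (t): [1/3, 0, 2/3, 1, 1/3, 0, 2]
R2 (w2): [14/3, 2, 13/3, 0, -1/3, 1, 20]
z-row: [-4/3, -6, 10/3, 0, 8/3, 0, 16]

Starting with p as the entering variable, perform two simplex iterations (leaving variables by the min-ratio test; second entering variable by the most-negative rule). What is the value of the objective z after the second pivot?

76

Ratio test on column p — row 1: 2/(1/3) = 6; row 2: 20/(14/3) = 30/7. Minimum is 30/7 at row 2 (w2 leaves); pivot element 14/3.
Pivot on row 2; the z-row RHS becomes 16 − (-4/3)·(30/7) = 152/7.
Next entering variable (most negative z-row entry -38/7): q.
Ratio test on column q — row 1: entry -1/7 ≤ 0; row 2: (30/7)/(3/7) = 10. Minimum is 10 at row 2 (p leaves); pivot element 3/7.
After the second pivot the z-row RHS is 152/7 − (-38/7)·10 = 76.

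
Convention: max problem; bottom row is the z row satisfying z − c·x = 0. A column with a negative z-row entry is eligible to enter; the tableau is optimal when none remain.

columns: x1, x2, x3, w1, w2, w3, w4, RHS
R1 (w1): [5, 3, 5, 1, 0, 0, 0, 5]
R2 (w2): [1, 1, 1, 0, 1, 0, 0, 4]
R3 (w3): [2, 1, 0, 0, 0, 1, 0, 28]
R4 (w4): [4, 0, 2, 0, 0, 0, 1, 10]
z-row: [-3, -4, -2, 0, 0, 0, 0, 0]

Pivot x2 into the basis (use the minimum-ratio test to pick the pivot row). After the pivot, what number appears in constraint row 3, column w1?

Ratio test on column x2 — row 1: 5/3 = 5/3; row 2: 4/1 = 4; row 3: 28/1 = 28; row 4: entry 0 ≤ 0. Minimum is 5/3 at row 1 (w1 leaves); pivot element 3.
Divide row 1 by 3; eliminate column x2 from the other rows.
Row 3 update in column w1: 0 − 1·(1/3) = -1/3.

-1/3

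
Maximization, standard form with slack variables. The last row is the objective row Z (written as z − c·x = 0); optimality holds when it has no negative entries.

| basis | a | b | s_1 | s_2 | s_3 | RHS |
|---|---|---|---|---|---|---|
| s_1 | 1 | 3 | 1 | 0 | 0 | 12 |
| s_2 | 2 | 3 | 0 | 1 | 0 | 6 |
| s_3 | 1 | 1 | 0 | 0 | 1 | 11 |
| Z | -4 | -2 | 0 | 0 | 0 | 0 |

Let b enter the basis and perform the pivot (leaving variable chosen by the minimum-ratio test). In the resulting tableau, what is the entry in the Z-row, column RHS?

4

Ratio test on column b — row 1: 12/3 = 4; row 2: 6/3 = 2; row 3: 11/1 = 11. Minimum is 2 at row 2 (s_2 leaves); pivot element 3.
Divide row 2 by 3; eliminate column b from the other rows.
Z-row update in column RHS: 0 − (-2)·2 = 4.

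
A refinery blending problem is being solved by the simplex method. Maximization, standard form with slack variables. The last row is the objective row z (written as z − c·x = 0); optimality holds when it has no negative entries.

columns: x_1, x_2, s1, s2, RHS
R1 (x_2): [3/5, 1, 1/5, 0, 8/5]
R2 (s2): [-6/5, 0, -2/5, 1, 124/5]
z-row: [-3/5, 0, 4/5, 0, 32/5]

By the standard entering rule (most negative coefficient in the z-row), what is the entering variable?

x_1

Negative z-row entries: x_1: -3/5.
The most negative is -3/5 in column x_1, so x_1 enters.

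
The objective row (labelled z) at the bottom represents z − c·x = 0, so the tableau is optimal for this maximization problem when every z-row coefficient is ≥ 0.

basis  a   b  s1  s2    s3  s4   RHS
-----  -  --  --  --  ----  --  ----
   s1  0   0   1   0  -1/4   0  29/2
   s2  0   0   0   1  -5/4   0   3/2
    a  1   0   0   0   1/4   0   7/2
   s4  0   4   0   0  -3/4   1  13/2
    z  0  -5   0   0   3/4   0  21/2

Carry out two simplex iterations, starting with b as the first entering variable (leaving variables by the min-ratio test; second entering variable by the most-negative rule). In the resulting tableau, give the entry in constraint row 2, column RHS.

Ratio test on column b — row 1: entry 0 ≤ 0; row 2: entry 0 ≤ 0; row 3: entry 0 ≤ 0; row 4: (13/2)/4 = 13/8. Minimum is 13/8 at row 4 (s4 leaves); pivot element 4.
Divide row 4 by 4; eliminate column b from the other rows.
Second iteration: most negative z-row entry is -3/16 in column s3, so s3 enters.
Ratio test on column s3 — row 1: entry -1/4 ≤ 0; row 2: entry -5/4 ≤ 0; row 3: (7/2)/(1/4) = 14; row 4: entry -3/16 ≤ 0. Minimum is 14 at row 3 (a leaves); pivot element 1/4.
Divide row 3 by 1/4; eliminate column s3 from the other rows.
After both pivots, the entry at constraint row 2, column RHS is 19.

19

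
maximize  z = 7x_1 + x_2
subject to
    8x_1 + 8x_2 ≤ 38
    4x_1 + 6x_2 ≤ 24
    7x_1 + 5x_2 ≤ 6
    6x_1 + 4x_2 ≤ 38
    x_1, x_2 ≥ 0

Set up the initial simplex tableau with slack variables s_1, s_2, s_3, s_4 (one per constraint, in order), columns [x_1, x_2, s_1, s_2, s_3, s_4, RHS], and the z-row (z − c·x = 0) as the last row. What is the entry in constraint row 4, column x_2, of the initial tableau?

4

Constraint 4 has coefficient 4 on x_2.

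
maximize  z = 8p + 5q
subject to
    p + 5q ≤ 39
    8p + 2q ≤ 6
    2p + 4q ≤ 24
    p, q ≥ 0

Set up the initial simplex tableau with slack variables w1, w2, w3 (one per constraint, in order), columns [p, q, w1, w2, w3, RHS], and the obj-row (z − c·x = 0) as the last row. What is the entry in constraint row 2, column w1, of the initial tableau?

0

Slack w1 belongs to constraint 1; its column is the unit vector e_1, so the entry in row 2 is 0.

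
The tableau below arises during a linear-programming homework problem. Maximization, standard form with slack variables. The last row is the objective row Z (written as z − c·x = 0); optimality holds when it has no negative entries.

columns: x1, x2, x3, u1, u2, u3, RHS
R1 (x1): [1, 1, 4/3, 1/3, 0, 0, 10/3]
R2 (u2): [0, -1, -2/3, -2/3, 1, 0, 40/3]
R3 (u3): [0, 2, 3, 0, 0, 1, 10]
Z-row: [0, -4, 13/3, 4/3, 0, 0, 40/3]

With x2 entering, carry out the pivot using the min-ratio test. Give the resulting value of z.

80/3

Ratio test on column x2 — row 1: (10/3)/1 = 10/3; row 2: entry -1 ≤ 0; row 3: 10/2 = 5. Minimum is 10/3 at row 1 (x1 leaves); pivot element 1.
Pivot on row 1; the Z-row RHS becomes 40/3 − (-4)·(10/3) = 80/3.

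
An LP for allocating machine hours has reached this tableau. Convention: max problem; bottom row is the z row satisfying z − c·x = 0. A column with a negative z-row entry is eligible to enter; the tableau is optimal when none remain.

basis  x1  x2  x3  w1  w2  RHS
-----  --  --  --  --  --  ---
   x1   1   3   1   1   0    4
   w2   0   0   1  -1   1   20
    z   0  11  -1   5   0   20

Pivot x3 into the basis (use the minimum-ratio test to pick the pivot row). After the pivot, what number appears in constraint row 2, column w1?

-2

Ratio test on column x3 — row 1: 4/1 = 4; row 2: 20/1 = 20. Minimum is 4 at row 1 (x1 leaves); pivot element 1.
Divide row 1 by 1; eliminate column x3 from the other rows.
Row 2 update in column w1: -1 − 1·1 = -2.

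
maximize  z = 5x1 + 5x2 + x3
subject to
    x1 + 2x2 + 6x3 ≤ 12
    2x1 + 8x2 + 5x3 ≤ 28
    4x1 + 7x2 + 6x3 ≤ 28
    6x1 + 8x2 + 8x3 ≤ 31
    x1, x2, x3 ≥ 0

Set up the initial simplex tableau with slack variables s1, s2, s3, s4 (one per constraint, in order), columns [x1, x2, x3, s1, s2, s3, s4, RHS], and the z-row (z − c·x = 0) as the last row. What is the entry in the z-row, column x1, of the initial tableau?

-5

The z-row carries the negated objective coefficients: the x1 entry is -5.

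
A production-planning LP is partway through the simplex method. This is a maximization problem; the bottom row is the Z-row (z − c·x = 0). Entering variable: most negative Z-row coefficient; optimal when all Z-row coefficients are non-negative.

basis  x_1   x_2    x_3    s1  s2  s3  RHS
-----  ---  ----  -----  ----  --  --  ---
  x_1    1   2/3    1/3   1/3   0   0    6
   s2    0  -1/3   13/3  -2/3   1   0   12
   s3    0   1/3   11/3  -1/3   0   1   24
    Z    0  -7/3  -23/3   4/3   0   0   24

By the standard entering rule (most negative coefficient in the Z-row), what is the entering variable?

x_3

Negative Z-row entries: x_2: -7/3, x_3: -23/3.
The most negative is -23/3 in column x_3, so x_3 enters.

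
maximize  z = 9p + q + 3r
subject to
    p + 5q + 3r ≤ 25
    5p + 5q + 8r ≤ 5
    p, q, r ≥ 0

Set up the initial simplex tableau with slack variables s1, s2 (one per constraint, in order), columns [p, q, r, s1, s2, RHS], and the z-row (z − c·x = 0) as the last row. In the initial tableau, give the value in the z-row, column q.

The z-row carries the negated objective coefficients: the q entry is -1.

-1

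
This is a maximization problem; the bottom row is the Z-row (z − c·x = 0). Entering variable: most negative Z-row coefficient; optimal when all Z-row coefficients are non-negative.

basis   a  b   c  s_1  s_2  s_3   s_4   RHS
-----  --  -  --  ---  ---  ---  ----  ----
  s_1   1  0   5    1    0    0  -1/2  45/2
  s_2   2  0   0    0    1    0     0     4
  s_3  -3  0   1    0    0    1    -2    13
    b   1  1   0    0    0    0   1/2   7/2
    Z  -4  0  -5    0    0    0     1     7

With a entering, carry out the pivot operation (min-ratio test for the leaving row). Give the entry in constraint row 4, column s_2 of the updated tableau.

Ratio test on column a — row 1: (45/2)/1 = 45/2; row 2: 4/2 = 2; row 3: entry -3 ≤ 0; row 4: (7/2)/1 = 7/2. Minimum is 2 at row 2 (s_2 leaves); pivot element 2.
Divide row 2 by 2; eliminate column a from the other rows.
Row 4 update in column s_2: 0 − 1·(1/2) = -1/2.

-1/2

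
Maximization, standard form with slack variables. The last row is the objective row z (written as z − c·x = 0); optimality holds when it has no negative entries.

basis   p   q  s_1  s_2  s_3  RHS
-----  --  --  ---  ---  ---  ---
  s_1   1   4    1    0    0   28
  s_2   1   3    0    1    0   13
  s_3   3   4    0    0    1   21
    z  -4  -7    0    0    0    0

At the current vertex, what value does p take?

0

p is not in the basis, so in the current basic feasible solution p = 0.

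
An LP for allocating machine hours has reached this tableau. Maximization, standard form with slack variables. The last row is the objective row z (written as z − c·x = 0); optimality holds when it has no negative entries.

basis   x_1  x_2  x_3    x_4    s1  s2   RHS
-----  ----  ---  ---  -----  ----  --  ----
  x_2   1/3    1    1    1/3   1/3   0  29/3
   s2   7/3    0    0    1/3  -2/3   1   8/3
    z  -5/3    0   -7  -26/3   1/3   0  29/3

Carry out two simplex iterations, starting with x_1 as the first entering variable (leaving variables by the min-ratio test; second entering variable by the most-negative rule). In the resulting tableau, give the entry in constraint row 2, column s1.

Ratio test on column x_1 — row 1: (29/3)/(1/3) = 29; row 2: (8/3)/(7/3) = 8/7. Minimum is 8/7 at row 2 (s2 leaves); pivot element 7/3.
Divide row 2 by 7/3; eliminate column x_1 from the other rows.
Second iteration: most negative z-row entry is -59/7 in column x_4, so x_4 enters.
Ratio test on column x_4 — row 1: (65/7)/(2/7) = 65/2; row 2: (8/7)/(1/7) = 8. Minimum is 8 at row 2 (x_1 leaves); pivot element 1/7.
Divide row 2 by 1/7; eliminate column x_4 from the other rows.
After both pivots, the entry at constraint row 2, column s1 is -2.

-2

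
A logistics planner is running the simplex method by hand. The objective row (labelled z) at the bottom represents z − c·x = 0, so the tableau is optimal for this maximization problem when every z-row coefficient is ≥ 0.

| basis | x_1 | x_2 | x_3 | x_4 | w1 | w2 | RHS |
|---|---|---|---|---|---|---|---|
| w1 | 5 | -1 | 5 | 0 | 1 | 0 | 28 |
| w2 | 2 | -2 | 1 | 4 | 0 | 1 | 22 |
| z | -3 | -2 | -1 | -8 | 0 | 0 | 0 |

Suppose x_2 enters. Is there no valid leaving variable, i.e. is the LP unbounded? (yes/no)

yes

Every constraint-row entry in column x_2 is ≤ 0, so increasing x_2 is unbounded.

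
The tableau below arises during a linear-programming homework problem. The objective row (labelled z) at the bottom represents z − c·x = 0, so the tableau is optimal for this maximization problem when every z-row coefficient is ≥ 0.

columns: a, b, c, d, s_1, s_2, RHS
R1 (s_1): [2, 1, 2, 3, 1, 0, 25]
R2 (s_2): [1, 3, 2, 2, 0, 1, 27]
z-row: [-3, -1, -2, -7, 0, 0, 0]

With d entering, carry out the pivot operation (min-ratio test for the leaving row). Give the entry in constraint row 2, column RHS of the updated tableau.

31/3

Ratio test on column d — row 1: 25/3 = 25/3; row 2: 27/2 = 27/2. Minimum is 25/3 at row 1 (s_1 leaves); pivot element 3.
Divide row 1 by 3; eliminate column d from the other rows.
Row 2 update in column RHS: 27 − 2·(25/3) = 31/3.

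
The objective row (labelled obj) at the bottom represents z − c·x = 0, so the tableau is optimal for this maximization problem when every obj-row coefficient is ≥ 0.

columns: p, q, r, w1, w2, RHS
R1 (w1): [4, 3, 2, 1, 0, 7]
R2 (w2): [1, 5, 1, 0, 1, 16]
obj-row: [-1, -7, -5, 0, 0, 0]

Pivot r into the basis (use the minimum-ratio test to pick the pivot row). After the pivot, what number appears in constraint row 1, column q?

Ratio test on column r — row 1: 7/2 = 7/2; row 2: 16/1 = 16. Minimum is 7/2 at row 1 (w1 leaves); pivot element 2.
Divide row 1 by 2; eliminate column r from the other rows.
In the new row 1, the q entry is the old entry divided by the pivot: 3/2 = 3/2.

3/2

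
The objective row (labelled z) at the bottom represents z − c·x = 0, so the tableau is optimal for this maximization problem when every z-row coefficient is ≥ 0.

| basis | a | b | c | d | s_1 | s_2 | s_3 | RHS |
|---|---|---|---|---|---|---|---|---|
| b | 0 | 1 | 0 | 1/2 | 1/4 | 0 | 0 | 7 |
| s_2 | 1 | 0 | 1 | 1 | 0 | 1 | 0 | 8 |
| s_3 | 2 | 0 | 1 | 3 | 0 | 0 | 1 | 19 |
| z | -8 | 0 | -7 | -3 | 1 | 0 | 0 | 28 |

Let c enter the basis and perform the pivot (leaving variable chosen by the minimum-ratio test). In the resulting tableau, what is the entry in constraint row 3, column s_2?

-1

Ratio test on column c — row 1: entry 0 ≤ 0; row 2: 8/1 = 8; row 3: 19/1 = 19. Minimum is 8 at row 2 (s_2 leaves); pivot element 1.
Divide row 2 by 1; eliminate column c from the other rows.
Row 3 update in column s_2: 0 − 1·1 = -1.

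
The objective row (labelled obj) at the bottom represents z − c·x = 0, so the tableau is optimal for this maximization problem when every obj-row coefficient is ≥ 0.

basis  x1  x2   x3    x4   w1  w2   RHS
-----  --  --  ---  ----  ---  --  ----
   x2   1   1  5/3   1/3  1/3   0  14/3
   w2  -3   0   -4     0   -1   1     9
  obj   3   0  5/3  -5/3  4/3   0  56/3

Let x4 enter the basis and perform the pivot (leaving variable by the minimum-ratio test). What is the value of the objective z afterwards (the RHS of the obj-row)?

42

Ratio test on column x4 — row 1: (14/3)/(1/3) = 14; row 2: entry 0 ≤ 0. Minimum is 14 at row 1 (x2 leaves); pivot element 1/3.
Pivot on row 1; the obj-row RHS becomes 56/3 − (-5/3)·14 = 42.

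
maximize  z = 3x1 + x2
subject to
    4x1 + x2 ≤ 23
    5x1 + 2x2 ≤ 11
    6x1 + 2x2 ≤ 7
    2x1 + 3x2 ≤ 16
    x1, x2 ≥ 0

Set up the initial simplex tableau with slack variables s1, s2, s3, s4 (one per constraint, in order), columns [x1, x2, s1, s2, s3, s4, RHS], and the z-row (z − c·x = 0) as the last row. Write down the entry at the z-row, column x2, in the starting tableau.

-1

The z-row carries the negated objective coefficients: the x2 entry is -1.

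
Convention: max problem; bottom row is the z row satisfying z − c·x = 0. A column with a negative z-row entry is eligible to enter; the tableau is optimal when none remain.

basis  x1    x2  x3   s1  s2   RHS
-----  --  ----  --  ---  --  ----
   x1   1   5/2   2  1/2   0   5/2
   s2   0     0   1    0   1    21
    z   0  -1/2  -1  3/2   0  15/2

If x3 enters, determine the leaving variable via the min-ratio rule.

x1

Column x3 entries and ratios — x1: (5/2)/2 = 5/4; s2: 21/1 = 21.
Smallest ratio is 5/4 in the row of x1, so x1 leaves.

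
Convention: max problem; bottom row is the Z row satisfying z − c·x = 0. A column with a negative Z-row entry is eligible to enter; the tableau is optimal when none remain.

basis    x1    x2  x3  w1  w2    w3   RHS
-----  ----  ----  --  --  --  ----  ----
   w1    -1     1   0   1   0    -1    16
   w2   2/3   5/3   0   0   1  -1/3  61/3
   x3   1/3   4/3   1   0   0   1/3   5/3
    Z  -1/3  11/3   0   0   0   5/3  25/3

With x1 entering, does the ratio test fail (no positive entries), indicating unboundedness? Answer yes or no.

no

Column x1 has positive entries in row(s) 2, 3, so the ratio test bounds it — not unbounded.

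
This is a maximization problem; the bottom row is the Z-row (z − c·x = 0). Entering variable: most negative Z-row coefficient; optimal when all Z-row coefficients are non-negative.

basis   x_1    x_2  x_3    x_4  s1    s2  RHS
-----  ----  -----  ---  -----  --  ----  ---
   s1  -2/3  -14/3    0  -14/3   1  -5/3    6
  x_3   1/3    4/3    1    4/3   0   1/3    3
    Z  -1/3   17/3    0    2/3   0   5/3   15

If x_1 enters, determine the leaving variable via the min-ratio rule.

Column x_1 entries and ratios — s1: -2/3 ≤ 0, skip; x_3: 3/(1/3) = 9.
Smallest ratio is 9 in the row of x_3, so x_3 leaves.

x_3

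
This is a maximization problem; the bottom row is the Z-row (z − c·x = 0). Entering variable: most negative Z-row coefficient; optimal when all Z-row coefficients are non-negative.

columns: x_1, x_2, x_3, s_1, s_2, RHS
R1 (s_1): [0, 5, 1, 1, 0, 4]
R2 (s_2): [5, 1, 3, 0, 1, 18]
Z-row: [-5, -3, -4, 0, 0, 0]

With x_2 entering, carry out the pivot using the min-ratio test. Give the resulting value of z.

Ratio test on column x_2 — row 1: 4/5 = 4/5; row 2: 18/1 = 18. Minimum is 4/5 at row 1 (s_1 leaves); pivot element 5.
Pivot on row 1; the Z-row RHS becomes 0 − (-3)·(4/5) = 12/5.

12/5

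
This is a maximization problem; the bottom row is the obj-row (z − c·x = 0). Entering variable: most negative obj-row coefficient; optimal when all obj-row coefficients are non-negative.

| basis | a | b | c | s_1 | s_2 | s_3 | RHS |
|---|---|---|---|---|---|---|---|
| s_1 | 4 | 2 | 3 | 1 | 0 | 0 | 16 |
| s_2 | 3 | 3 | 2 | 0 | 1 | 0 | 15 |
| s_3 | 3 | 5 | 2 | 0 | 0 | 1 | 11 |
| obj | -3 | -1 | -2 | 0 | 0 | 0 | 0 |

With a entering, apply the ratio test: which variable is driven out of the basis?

s_3

Column a entries and ratios — s_1: 16/4 = 4; s_2: 15/3 = 5; s_3: 11/3 = 11/3.
Smallest ratio is 11/3 in the row of s_3, so s_3 leaves.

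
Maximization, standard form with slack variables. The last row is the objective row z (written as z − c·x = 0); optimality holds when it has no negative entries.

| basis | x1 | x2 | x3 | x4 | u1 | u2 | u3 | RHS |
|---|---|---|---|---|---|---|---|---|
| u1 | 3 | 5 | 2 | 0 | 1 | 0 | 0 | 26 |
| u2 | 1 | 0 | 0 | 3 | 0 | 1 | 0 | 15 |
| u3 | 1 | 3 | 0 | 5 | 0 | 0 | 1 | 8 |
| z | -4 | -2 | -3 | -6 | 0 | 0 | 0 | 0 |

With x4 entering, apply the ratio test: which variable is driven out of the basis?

Column x4 entries and ratios — u1: 0 ≤ 0, skip; u2: 15/3 = 5; u3: 8/5 = 8/5.
Smallest ratio is 8/5 in the row of u3, so u3 leaves.

u3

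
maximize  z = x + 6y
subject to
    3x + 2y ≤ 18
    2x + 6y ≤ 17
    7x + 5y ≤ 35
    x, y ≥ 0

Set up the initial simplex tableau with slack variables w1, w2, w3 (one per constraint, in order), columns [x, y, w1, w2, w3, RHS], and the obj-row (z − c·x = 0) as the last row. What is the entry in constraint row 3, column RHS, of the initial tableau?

The RHS of constraint 3 is b_3 = 35.

35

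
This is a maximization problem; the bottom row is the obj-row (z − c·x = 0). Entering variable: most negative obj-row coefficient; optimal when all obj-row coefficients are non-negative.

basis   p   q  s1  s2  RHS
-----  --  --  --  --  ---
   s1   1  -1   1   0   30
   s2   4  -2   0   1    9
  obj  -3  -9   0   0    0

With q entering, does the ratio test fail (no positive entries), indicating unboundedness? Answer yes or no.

yes

Every constraint-row entry in column q is ≤ 0, so increasing q is unbounded.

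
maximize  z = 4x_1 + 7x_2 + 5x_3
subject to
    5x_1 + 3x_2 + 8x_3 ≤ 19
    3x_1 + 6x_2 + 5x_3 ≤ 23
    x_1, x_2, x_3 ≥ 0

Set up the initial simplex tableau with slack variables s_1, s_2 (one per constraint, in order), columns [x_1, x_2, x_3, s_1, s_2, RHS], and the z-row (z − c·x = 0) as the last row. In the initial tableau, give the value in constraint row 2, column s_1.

Slack s_1 belongs to constraint 1; its column is the unit vector e_1, so the entry in row 2 is 0.

0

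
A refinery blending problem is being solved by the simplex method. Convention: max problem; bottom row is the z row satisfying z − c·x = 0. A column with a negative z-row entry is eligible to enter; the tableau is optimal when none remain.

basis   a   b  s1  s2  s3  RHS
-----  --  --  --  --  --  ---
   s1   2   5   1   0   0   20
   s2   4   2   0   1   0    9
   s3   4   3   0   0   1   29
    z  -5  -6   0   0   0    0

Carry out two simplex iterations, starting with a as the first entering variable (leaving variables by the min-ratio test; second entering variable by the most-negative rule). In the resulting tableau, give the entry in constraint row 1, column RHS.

Ratio test on column a — row 1: 20/2 = 10; row 2: 9/4 = 9/4; row 3: 29/4 = 29/4. Minimum is 9/4 at row 2 (s2 leaves); pivot element 4.
Divide row 2 by 4; eliminate column a from the other rows.
Second iteration: most negative z-row entry is -7/2 in column b, so b enters.
Ratio test on column b — row 1: (31/2)/4 = 31/8; row 2: (9/4)/(1/2) = 9/2; row 3: 20/1 = 20. Minimum is 31/8 at row 1 (s1 leaves); pivot element 4.
Divide row 1 by 4; eliminate column b from the other rows.
After both pivots, the entry at constraint row 1, column RHS is 31/8.

31/8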